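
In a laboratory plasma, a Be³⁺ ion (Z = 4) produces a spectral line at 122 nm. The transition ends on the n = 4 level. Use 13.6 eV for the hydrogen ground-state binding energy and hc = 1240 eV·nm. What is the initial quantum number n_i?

The photon energy is ΔE = hc/λ = 1240 / 122 = 10.16 eV.
With Z = 4, ΔE = 217.6 × (1/n_f² − 1/n_i²), so 1/n_f² − 1/n_i² = 0.04671.
With n_f = 4: 1/n_i² = 1/16 − 0.04671 = 0.01579, so n_i ≈ 7.96.

n_i = 8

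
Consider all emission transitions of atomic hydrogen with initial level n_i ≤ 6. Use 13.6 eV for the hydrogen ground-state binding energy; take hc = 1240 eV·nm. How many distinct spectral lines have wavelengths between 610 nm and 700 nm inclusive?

1

Enumerate all n_i → n_f pairs with 1 ≤ n_f < n_i ≤ 6 and compute λ = 1240 / [13.6·1·(1/n_f² − 1/n_i²)].
Lines falling in [610, 700] nm: 3→2 (656.5 nm).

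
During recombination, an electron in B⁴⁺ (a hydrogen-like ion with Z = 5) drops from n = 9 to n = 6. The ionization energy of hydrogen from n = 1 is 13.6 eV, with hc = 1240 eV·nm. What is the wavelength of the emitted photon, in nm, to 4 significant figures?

236.3 nm

For Z = 5 the level energies scale as Z², so the effective Rydberg energy is 13.6 × 25 = 340.0 eV.
ΔE = 340.0 × (1/6² − 1/9²) = 340.0 × 0.01543 = 5.247 eV.
λ = hc/ΔE = 1240 / 5.247 = 236.3 nm.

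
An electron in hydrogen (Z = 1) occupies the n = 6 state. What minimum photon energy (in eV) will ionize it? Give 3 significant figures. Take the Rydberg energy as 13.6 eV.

0.378 eV

E_6 = −13.60/36 = −0.378 eV, so ionization (to E = 0) requires 0.378 eV.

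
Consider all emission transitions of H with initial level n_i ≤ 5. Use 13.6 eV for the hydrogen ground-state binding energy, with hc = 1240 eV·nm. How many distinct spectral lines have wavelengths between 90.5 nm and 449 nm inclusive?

Enumerate all n_i → n_f pairs with 1 ≤ n_f < n_i ≤ 5 and compute λ = 1240 / [13.6·1·(1/n_f² − 1/n_i²)].
Lines falling in [90.5, 449] nm: 5→1 (94.98 nm), 4→1 (97.25 nm), 3→1 (102.6 nm), 2→1 (121.6 nm), 5→2 (434.2 nm).

5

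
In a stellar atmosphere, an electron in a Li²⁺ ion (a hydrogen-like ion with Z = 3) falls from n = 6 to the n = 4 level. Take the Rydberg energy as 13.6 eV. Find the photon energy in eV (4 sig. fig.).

The Bohr energies scale as Z², so for Z = 3: E_n = −122.4/n² eV.
E_6 = −122.4/36 = −3.400 eV and E_4 = −122.4/16 = −7.650 eV.
The photon energy is |E_6 − E_4| = 4.250 eV.

4.250 eV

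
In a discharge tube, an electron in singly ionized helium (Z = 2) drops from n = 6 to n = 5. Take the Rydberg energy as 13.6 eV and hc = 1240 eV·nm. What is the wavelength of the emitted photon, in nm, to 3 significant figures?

1860 nm

For Z = 2 the level energies scale as Z², so the effective Rydberg energy is 13.6 × 4 = 54.40 eV.
ΔE = 54.40 × (1/5² − 1/6²) = 54.40 × 0.01222 = 0.6649 eV.
λ = hc/ΔE = 1240 / 0.6649 = 1860 nm.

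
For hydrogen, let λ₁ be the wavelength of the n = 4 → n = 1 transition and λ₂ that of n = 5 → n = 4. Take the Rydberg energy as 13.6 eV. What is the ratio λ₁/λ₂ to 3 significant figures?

0.0240

λ ∝ 1/ΔE ∝ 1/(1/n_f² − 1/n_i²), and the Z² and hc factors cancel in the ratio.
λ₁/λ₂ = (1/4² − 1/5²)/(1/1² − 1/4²) = 0.02250/0.9375 = 0.0240.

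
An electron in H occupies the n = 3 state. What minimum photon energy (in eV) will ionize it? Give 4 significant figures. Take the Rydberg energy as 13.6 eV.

E_3 = −13.60/9 = −1.511 eV, so ionization (to E = 0) requires 1.511 eV.

1.511 eV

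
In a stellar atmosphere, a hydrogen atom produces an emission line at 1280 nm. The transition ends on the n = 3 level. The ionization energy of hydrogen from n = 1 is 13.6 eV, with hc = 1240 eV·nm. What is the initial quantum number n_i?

The photon energy is ΔE = hc/λ = 1240 / 1280 = 0.9688 eV.
With Z = 1, ΔE = 13.60 × (1/n_f² − 1/n_i²), so 1/n_f² − 1/n_i² = 0.07123.
With n_f = 3: 1/n_i² = 1/9 − 0.07123 = 0.03988, so n_i ≈ 5.01.

n_i = 5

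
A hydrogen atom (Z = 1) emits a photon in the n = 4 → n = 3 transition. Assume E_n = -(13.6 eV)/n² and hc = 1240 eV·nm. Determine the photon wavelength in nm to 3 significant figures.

ΔE = 13.60 × (1/3² − 1/4²) = 13.60 × 0.04861 = 0.6611 eV.
λ = hc/ΔE = 1240 / 0.6611 = 1880 nm.
This line belongs to the Paschen series.

1880 nm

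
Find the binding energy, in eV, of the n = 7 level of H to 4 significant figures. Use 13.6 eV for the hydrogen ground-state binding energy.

E_7 = −13.60/49 = −0.2776 eV, so ionization (to E = 0) requires 0.2776 eV.

0.2776 eV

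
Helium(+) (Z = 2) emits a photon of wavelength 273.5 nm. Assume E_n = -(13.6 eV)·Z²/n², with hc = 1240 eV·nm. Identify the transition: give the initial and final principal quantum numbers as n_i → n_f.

The photon energy is ΔE = hc/λ = 1240 / 273.5 = 4.534 eV.
With Z = 2, ΔE = 54.40 × (1/n_f² − 1/n_i²), so 1/n_f² − 1/n_i² = 0.08334.
Trying n_f = 3 gives 1/n_i² = 0.02777, i.e. n_i ≈ 6; this pair matches.

n_i = 6, n_f = 3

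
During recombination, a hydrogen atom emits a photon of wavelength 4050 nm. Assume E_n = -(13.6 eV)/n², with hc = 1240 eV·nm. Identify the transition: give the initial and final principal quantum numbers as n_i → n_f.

n_i = 5, n_f = 4

The photon energy is ΔE = hc/λ = 1240 / 4050 = 0.3062 eV.
With Z = 1, ΔE = 13.60 × (1/n_f² − 1/n_i²), so 1/n_f² − 1/n_i² = 0.02251.
Trying n_f = 4 gives 1/n_i² = 0.03999, i.e. n_i ≈ 5; this pair matches.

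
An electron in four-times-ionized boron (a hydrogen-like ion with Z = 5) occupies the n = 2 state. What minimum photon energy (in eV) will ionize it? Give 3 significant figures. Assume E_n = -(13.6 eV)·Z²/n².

85.0 eV

E_n = −13.6 Z²/n² = −340.0/n² eV for Z = 5.
E_2 = −340.0/4 = −85.0 eV, so ionization (to E = 0) requires 85.0 eV.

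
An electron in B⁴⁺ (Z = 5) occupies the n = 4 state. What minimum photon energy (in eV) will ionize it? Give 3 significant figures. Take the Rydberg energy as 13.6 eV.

E_n = −13.6 Z²/n² = −340.0/n² eV for Z = 5.
E_4 = −340.0/16 = −21.3 eV, so ionization (to E = 0) requires 21.3 eV.

21.3 eV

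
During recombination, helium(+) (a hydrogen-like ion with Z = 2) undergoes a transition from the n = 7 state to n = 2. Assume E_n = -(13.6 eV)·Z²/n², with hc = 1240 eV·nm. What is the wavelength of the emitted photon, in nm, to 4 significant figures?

For Z = 2 the level energies scale as Z², so the effective Rydberg energy is 13.6 × 4 = 54.40 eV.
ΔE = 54.40 × (1/2² − 1/7²) = 54.40 × 0.2296 = 12.49 eV.
λ = hc/ΔE = 1240 / 12.49 = 99.28 nm.

99.28 nm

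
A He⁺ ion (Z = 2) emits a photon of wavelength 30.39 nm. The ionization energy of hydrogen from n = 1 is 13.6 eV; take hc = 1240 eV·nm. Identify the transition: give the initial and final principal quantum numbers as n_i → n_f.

The photon energy is ΔE = hc/λ = 1240 / 30.39 = 40.80 eV.
With Z = 2, ΔE = 54.40 × (1/n_f² − 1/n_i²), so 1/n_f² − 1/n_i² = 0.7501.
Trying n_f = 1 gives 1/n_i² = 0.2499, i.e. n_i ≈ 2; this pair matches.

n_i = 2, n_f = 1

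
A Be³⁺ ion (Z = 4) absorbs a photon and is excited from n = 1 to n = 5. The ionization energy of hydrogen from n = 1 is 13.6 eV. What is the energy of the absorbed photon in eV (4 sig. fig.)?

The Bohr energies scale as Z², so for Z = 4: E_n = −217.6/n² eV.
E_5 = −217.6/25 = −8.704 eV and E_1 = −217.6/1 = −217.6 eV.
The photon energy is |E_5 − E_1| = 208.9 eV.

208.9 eV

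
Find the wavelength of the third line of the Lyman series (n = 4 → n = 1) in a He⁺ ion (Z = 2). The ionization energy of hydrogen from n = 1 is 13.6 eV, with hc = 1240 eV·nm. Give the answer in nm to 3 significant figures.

The Lyman series terminates on n_f = 1; the third line has n_i = 1+3 = 4.
ΔE = 54.40 × (1/1² − 1/4²) = 51.00 eV.
λ = 1240 / 51.00 = 24.3 nm.

24.3 nm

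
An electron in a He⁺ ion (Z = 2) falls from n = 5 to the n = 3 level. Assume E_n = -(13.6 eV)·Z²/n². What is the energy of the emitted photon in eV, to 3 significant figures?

3.87 eV

The Bohr energies scale as Z², so for Z = 2: E_n = −54.40/n² eV.
E_5 = −54.40/25 = −2.176 eV and E_3 = −54.40/9 = −6.044 eV.
The photon energy is |E_5 − E_3| = 3.87 eV.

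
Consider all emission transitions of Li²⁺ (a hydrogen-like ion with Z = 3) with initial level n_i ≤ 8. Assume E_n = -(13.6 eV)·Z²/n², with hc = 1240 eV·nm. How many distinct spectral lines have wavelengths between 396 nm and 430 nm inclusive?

Enumerate all n_i → n_f pairs with 1 ≤ n_f < n_i ≤ 8 and compute λ = 1240 / [13.6·9·(1/n_f² − 1/n_i²)].
Lines falling in [396, 430] nm: 8→5 (415.6 nm).

1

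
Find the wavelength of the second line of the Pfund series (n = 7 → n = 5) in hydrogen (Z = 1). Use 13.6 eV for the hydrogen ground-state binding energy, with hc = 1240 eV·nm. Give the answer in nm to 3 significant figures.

The Pfund series terminates on n_f = 5; the second line has n_i = 5+2 = 7.
ΔE = 13.60 × (1/5² − 1/7²) = 0.2664 eV.
λ = 1240 / 0.2664 = 4650 nm.

4650 nm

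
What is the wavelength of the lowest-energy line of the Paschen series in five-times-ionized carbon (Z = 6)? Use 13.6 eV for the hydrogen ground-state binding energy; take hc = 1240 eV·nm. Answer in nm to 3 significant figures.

The Paschen series terminates on n_f = 3; the first line has n_i = 3+1 = 4.
ΔE = 489.6 × (1/3² − 1/4²) = 23.80 eV.
λ = 1240 / 23.80 = 52.1 nm.

52.1 nm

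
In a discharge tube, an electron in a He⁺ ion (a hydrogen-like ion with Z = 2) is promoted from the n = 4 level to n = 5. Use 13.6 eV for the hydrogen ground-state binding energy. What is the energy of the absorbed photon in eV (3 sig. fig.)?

1.22 eV

The Bohr energies scale as Z², so for Z = 2: E_n = −54.40/n² eV.
E_5 = −54.40/25 = −2.176 eV and E_4 = −54.40/16 = −3.400 eV.
The photon energy is |E_5 − E_4| = 1.22 eV.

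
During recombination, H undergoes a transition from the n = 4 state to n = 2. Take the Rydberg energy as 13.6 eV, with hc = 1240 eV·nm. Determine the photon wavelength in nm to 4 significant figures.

486.3 nm

ΔE = 13.60 × (1/2² − 1/4²) = 13.60 × 0.1875 = 2.550 eV.
λ = hc/ΔE = 1240 / 2.550 = 486.3 nm.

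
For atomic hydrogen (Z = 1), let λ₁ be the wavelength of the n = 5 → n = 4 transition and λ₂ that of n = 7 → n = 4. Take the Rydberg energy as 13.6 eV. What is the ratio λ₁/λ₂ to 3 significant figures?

λ ∝ 1/ΔE ∝ 1/(1/n_f² − 1/n_i²), and the Z² and hc factors cancel in the ratio.
λ₁/λ₂ = (1/4² − 1/7²)/(1/4² − 1/5²) = 0.04209/0.02250 = 1.87.

1.87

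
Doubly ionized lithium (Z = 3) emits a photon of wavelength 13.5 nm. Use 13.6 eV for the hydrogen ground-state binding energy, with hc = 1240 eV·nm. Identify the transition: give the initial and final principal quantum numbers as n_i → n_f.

n_i = 2, n_f = 1

The photon energy is ΔE = hc/λ = 1240 / 13.5 = 91.85 eV.
With Z = 3, ΔE = 122.4 × (1/n_f² − 1/n_i²), so 1/n_f² − 1/n_i² = 0.7504.
Trying n_f = 1 gives 1/n_i² = 0.2496, i.e. n_i ≈ 2; this pair matches.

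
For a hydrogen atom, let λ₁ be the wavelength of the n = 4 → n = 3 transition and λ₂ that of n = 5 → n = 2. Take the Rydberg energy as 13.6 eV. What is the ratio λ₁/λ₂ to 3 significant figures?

λ ∝ 1/ΔE ∝ 1/(1/n_f² − 1/n_i²), and the Z² and hc factors cancel in the ratio.
λ₁/λ₂ = (1/2² − 1/5²)/(1/3² − 1/4²) = 0.2100/0.04861 = 4.32.

4.32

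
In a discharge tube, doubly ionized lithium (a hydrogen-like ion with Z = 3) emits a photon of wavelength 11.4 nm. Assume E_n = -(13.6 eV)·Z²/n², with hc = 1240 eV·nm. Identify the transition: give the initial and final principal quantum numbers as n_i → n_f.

The photon energy is ΔE = hc/λ = 1240 / 11.4 = 108.8 eV.
With Z = 3, ΔE = 122.4 × (1/n_f² − 1/n_i²), so 1/n_f² − 1/n_i² = 0.8887.
Trying n_f = 1 gives 1/n_i² = 0.1113, i.e. n_i ≈ 3; this pair matches.

n_i = 3, n_f = 1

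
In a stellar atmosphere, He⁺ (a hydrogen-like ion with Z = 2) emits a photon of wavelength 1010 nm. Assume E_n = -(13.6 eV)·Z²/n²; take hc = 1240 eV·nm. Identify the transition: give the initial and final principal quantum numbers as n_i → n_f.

The photon energy is ΔE = hc/λ = 1240 / 1010 = 1.228 eV.
With Z = 2, ΔE = 54.40 × (1/n_f² − 1/n_i²), so 1/n_f² − 1/n_i² = 0.02257.
Trying n_f = 4 gives 1/n_i² = 0.03993, i.e. n_i ≈ 5; this pair matches.

n_i = 5, n_f = 4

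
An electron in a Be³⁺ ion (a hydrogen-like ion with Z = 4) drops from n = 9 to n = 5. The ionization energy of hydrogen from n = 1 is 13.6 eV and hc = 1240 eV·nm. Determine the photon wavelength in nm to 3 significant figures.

206 nm

For Z = 4 the level energies scale as Z², so the effective Rydberg energy is 13.6 × 16 = 217.6 eV.
ΔE = 217.6 × (1/5² − 1/9²) = 217.6 × 0.02765 = 6.018 eV.
λ = hc/ΔE = 1240 / 6.018 = 206 nm.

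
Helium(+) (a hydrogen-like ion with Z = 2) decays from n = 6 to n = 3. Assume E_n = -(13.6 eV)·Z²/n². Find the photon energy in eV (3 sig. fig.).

4.53 eV

The Bohr energies scale as Z², so for Z = 2: E_n = −54.40/n² eV.
E_6 = −54.40/36 = −1.511 eV and E_3 = −54.40/9 = −6.044 eV.
The photon energy is |E_6 − E_3| = 4.53 eV.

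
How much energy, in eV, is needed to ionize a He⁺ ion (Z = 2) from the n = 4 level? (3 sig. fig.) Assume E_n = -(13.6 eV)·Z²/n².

E_n = −13.6 Z²/n² = −54.40/n² eV for Z = 2.
E_4 = −54.40/16 = −3.40 eV, so ionization (to E = 0) requires 3.40 eV.

3.40 eV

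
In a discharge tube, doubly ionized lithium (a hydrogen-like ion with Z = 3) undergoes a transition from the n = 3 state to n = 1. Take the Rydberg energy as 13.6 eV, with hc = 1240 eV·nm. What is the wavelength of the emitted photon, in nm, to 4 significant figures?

11.40 nm

For Z = 3 the level energies scale as Z², so the effective Rydberg energy is 13.6 × 9 = 122.4 eV.
ΔE = 122.4 × (1/1² − 1/3²) = 122.4 × 0.8889 = 108.8 eV.
λ = hc/ΔE = 1240 / 108.8 = 11.40 nm.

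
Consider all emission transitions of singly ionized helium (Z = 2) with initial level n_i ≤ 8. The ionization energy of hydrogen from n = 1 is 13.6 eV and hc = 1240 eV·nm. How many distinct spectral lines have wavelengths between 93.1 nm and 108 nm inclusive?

Enumerate all n_i → n_f pairs with 1 ≤ n_f < n_i ≤ 8 and compute λ = 1240 / [13.6·4·(1/n_f² − 1/n_i²)].
Lines falling in [93.1, 108] nm: 8→2 (97.25 nm), 7→2 (99.28 nm), 6→2 (102.6 nm).

3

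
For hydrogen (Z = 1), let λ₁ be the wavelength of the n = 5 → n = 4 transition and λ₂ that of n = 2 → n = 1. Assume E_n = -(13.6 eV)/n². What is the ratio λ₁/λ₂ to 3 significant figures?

33.3

λ ∝ 1/ΔE ∝ 1/(1/n_f² − 1/n_i²), and the Z² and hc factors cancel in the ratio.
λ₁/λ₂ = (1/1² − 1/2²)/(1/4² − 1/5²) = 0.7500/0.02250 = 33.3.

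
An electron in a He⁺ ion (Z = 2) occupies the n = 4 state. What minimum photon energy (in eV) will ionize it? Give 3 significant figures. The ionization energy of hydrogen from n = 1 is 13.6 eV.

3.40 eV

E_n = −13.6 Z²/n² = −54.40/n² eV for Z = 2.
E_4 = −54.40/16 = −3.40 eV, so ionization (to E = 0) requires 3.40 eV.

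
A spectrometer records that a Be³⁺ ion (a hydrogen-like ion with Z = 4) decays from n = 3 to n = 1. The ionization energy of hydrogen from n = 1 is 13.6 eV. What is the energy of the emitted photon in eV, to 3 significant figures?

The Bohr energies scale as Z², so for Z = 4: E_n = −217.6/n² eV.
E_3 = −217.6/9 = −24.18 eV and E_1 = −217.6/1 = −217.6 eV.
The photon energy is |E_3 − E_1| = 193 eV.

193 eV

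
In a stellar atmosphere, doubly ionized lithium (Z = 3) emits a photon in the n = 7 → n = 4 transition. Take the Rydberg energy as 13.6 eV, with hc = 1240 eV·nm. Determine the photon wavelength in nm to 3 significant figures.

For Z = 3 the level energies scale as Z², so the effective Rydberg energy is 13.6 × 9 = 122.4 eV.
ΔE = 122.4 × (1/4² − 1/7²) = 122.4 × 0.04209 = 5.152 eV.
λ = hc/ΔE = 1240 / 5.152 = 241 nm.

241 nm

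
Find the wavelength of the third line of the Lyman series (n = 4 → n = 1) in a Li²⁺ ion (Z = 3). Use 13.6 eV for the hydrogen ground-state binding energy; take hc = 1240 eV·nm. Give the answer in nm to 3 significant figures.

The Lyman series terminates on n_f = 1; the third line has n_i = 1+3 = 4.
ΔE = 122.4 × (1/1² − 1/4²) = 114.8 eV.
λ = 1240 / 114.8 = 10.8 nm.

10.8 nm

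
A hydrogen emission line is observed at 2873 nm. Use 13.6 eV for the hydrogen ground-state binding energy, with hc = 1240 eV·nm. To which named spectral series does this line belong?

Pfund

ΔE = 1240/2873 = 0.4316 eV.
This matches 13.6 × (1/5² − 1/11²), so n_f = 5: the Pfund series.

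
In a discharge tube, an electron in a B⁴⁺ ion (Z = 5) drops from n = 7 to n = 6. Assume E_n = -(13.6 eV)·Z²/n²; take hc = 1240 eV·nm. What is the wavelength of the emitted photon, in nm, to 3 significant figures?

495 nm

For Z = 5 the level energies scale as Z², so the effective Rydberg energy is 13.6 × 25 = 340.0 eV.
ΔE = 340.0 × (1/6² − 1/7²) = 340.0 × 0.007370 = 2.506 eV.
λ = hc/ΔE = 1240 / 2.506 = 495 nm.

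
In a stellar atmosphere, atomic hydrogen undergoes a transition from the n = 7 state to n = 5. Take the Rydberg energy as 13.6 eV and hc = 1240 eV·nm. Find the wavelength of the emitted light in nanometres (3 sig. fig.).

ΔE = 13.60 × (1/5² − 1/7²) = 13.60 × 0.01959 = 0.2664 eV.
λ = hc/ΔE = 1240 / 0.2664 = 4650 nm.

4650 nm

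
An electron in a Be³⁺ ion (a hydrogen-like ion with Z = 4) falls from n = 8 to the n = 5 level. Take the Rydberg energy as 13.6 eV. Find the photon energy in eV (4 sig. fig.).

The Bohr energies scale as Z², so for Z = 4: E_n = −217.6/n² eV.
E_8 = −217.6/64 = −3.400 eV and E_5 = −217.6/25 = −8.704 eV.
The photon energy is |E_8 − E_5| = 5.304 eV.

5.304 eV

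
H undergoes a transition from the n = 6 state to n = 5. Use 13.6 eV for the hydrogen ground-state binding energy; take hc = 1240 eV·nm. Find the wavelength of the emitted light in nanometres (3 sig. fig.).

7460 nm

ΔE = 13.60 × (1/5² − 1/6²) = 13.60 × 0.01222 = 0.1662 eV.
λ = hc/ΔE = 1240 / 0.1662 = 7460 nm.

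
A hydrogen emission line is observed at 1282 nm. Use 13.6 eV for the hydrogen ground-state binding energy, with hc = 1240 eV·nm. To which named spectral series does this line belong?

Paschen

ΔE = 1240/1282 = 0.9672 eV.
This matches 13.6 × (1/3² − 1/5²), so n_f = 3: the Paschen series.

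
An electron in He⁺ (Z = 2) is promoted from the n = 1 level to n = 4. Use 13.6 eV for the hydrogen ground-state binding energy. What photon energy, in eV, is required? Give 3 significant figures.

51.0 eV

The Bohr energies scale as Z², so for Z = 2: E_n = −54.40/n² eV.
E_4 = −54.40/16 = −3.400 eV and E_1 = −54.40/1 = −54.40 eV.
The photon energy is |E_4 − E_1| = 51.0 eV.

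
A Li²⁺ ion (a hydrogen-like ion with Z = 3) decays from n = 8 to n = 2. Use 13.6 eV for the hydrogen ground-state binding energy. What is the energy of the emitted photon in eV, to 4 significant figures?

28.69 eV

The Bohr energies scale as Z², so for Z = 3: E_n = −122.4/n² eV.
E_8 = −122.4/64 = −1.913 eV and E_2 = −122.4/4 = −30.60 eV.
The photon energy is |E_8 − E_2| = 28.69 eV.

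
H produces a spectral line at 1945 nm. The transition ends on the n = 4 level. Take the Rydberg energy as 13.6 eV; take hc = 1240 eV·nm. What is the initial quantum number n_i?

The photon energy is ΔE = hc/λ = 1240 / 1945 = 0.6375 eV.
With Z = 1, ΔE = 13.60 × (1/n_f² − 1/n_i²), so 1/n_f² − 1/n_i² = 0.04688.
With n_f = 4: 1/n_i² = 1/16 − 0.04688 = 0.01562, so n_i ≈ 8.00.

n_i = 8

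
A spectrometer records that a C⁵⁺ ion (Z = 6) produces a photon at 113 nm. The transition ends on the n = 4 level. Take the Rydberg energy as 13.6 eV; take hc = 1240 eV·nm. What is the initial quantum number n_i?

The photon energy is ΔE = hc/λ = 1240 / 113 = 10.97 eV.
With Z = 6, ΔE = 489.6 × (1/n_f² − 1/n_i²), so 1/n_f² − 1/n_i² = 0.02241.
With n_f = 4: 1/n_i² = 1/16 − 0.02241 = 0.04009, so n_i ≈ 4.99.

n_i = 5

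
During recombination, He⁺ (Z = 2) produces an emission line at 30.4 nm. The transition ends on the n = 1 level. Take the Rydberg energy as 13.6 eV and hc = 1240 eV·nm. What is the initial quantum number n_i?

n_i = 2

The photon energy is ΔE = hc/λ = 1240 / 30.4 = 40.79 eV.
With Z = 2, ΔE = 54.40 × (1/n_f² − 1/n_i²), so 1/n_f² − 1/n_i² = 0.7498.
With n_f = 1: 1/n_i² = 1/1 − 0.7498 = 0.2502, so n_i ≈ 2.00.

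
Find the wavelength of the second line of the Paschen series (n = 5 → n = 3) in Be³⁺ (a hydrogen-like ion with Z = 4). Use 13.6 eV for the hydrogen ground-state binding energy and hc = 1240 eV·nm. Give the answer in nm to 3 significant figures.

The Paschen series terminates on n_f = 3; the second line has n_i = 3+2 = 5.
ΔE = 217.6 × (1/3² − 1/5²) = 15.47 eV.
λ = 1240 / 15.47 = 80.1 nm.

80.1 nm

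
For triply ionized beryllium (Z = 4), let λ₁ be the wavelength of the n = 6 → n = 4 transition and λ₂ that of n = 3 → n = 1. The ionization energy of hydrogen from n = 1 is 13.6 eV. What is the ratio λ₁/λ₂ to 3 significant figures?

λ ∝ 1/ΔE ∝ 1/(1/n_f² − 1/n_i²), and the Z² and hc factors cancel in the ratio.
λ₁/λ₂ = (1/1² − 1/3²)/(1/4² − 1/6²) = 0.8889/0.03472 = 25.6.

25.6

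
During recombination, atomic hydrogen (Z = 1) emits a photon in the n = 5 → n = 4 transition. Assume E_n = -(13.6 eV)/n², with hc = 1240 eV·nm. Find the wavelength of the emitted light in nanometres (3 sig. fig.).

4050 nm

ΔE = 13.60 × (1/4² − 1/5²) = 13.60 × 0.02250 = 0.3060 eV.
λ = hc/ΔE = 1240 / 0.3060 = 4050 nm.
This line belongs to the Brackett series.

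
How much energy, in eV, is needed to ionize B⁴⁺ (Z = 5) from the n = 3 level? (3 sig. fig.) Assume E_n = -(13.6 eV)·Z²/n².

37.8 eV

E_n = −13.6 Z²/n² = −340.0/n² eV for Z = 5.
E_3 = −340.0/9 = −37.8 eV, so ionization (to E = 0) requires 37.8 eV.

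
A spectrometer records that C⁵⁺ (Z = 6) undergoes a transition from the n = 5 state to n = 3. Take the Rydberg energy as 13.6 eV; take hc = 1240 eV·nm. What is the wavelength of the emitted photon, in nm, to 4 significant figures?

35.62 nm

For Z = 6 the level energies scale as Z², so the effective Rydberg energy is 13.6 × 36 = 489.6 eV.
ΔE = 489.6 × (1/3² − 1/5²) = 489.6 × 0.07111 = 34.82 eV.
λ = hc/ΔE = 1240 / 34.82 = 35.62 nm.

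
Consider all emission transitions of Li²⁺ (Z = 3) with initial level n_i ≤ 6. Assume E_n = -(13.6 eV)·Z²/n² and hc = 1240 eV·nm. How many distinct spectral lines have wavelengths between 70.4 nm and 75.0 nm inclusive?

1

Enumerate all n_i → n_f pairs with 1 ≤ n_f < n_i ≤ 6 and compute λ = 1240 / [13.6·9·(1/n_f² − 1/n_i²)].
Lines falling in [70.4, 75.0] nm: 3→2 (72.94 nm).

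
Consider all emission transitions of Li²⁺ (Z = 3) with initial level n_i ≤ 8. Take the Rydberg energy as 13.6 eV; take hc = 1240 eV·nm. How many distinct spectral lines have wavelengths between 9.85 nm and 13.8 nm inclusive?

Enumerate all n_i → n_f pairs with 1 ≤ n_f < n_i ≤ 8 and compute λ = 1240 / [13.6·9·(1/n_f² − 1/n_i²)].
Lines falling in [9.85, 13.8] nm: 8→1 (10.29 nm), 7→1 (10.34 nm), 6→1 (10.42 nm), 5→1 (10.55 nm), 4→1 (10.81 nm), 3→1 (11.40 nm), 2→1 (13.51 nm).

7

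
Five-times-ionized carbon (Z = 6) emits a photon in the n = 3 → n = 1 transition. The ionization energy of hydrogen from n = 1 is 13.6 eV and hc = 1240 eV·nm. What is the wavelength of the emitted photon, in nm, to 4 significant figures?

For Z = 6 the level energies scale as Z², so the effective Rydberg energy is 13.6 × 36 = 489.6 eV.
ΔE = 489.6 × (1/1² − 1/3²) = 489.6 × 0.8889 = 435.2 eV.
λ = hc/ΔE = 1240 / 435.2 = 2.849 nm.

2.849 nm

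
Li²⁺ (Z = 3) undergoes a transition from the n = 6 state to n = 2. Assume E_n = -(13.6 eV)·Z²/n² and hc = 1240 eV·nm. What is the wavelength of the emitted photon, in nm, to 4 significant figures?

45.59 nm

For Z = 3 the level energies scale as Z², so the effective Rydberg energy is 13.6 × 9 = 122.4 eV.
ΔE = 122.4 × (1/2² − 1/6²) = 122.4 × 0.2222 = 27.20 eV.
λ = hc/ΔE = 1240 / 27.20 = 45.59 nm.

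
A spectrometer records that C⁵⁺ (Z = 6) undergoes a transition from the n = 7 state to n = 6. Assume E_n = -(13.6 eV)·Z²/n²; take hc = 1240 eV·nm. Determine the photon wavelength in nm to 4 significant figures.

343.7 nm

For Z = 6 the level energies scale as Z², so the effective Rydberg energy is 13.6 × 36 = 489.6 eV.
ΔE = 489.6 × (1/6² − 1/7²) = 489.6 × 0.007370 = 3.608 eV.
λ = hc/ΔE = 1240 / 3.608 = 343.7 nm.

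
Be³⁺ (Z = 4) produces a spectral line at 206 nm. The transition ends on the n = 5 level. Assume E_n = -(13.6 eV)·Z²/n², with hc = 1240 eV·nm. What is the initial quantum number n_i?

The photon energy is ΔE = hc/λ = 1240 / 206 = 6.019 eV.
With Z = 4, ΔE = 217.6 × (1/n_f² − 1/n_i²), so 1/n_f² − 1/n_i² = 0.02766.
With n_f = 5: 1/n_i² = 1/25 − 0.02766 = 0.01234, so n_i ≈ 9.00.

n_i = 9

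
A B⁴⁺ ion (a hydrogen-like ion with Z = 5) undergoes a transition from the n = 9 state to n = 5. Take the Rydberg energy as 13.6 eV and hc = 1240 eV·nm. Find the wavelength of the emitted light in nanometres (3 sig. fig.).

132 nm

For Z = 5 the level energies scale as Z², so the effective Rydberg energy is 13.6 × 25 = 340.0 eV.
ΔE = 340.0 × (1/5² − 1/9²) = 340.0 × 0.02765 = 9.402 eV.
λ = hc/ΔE = 1240 / 9.402 = 132 nm.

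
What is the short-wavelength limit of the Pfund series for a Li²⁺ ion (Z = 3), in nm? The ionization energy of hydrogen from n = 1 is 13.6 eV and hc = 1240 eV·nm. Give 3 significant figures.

The Pfund series has lower level n_f = 5; the series limit corresponds to n_i → ∞.
ΔE_max = 13.6 × 9 / 5² = 4.896 eV.
λ_min = 1240 / 4.896 = 253 nm.

253 nm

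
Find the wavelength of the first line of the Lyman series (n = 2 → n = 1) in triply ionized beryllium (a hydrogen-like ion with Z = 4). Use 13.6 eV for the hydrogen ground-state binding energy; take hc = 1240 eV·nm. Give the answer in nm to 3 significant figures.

7.60 nm

The Lyman series terminates on n_f = 1; the first line has n_i = 1+1 = 2.
ΔE = 217.6 × (1/1² − 1/2²) = 163.2 eV.
λ = 1240 / 163.2 = 7.60 nm.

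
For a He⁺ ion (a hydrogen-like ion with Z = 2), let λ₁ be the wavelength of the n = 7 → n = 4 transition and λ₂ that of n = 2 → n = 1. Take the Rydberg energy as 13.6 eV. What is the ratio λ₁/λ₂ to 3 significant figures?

λ ∝ 1/ΔE ∝ 1/(1/n_f² − 1/n_i²), and the Z² and hc factors cancel in the ratio.
λ₁/λ₂ = (1/1² − 1/2²)/(1/4² − 1/7²) = 0.7500/0.04209 = 17.8.

17.8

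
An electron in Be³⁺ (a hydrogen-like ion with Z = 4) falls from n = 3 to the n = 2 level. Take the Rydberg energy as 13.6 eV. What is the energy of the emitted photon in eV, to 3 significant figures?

30.2 eV

The Bohr energies scale as Z², so for Z = 4: E_n = −217.6/n² eV.
E_3 = −217.6/9 = −24.18 eV and E_2 = −217.6/4 = −54.40 eV.
The photon energy is |E_3 − E_2| = 30.2 eV.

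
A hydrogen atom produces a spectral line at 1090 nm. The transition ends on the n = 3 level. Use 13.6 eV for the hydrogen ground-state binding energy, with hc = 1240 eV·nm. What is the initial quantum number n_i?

The photon energy is ΔE = hc/λ = 1240 / 1090 = 1.138 eV.
With Z = 1, ΔE = 13.60 × (1/n_f² − 1/n_i²), so 1/n_f² − 1/n_i² = 0.08365.
With n_f = 3: 1/n_i² = 1/9 − 0.08365 = 0.02746, so n_i ≈ 6.03.

n_i = 6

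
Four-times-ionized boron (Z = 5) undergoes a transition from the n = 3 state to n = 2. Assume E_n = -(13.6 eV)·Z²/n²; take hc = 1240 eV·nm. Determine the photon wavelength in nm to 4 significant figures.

For Z = 5 the level energies scale as Z², so the effective Rydberg energy is 13.6 × 25 = 340.0 eV.
ΔE = 340.0 × (1/2² − 1/3²) = 340.0 × 0.1389 = 47.22 eV.
λ = hc/ΔE = 1240 / 47.22 = 26.26 nm.

26.26 nm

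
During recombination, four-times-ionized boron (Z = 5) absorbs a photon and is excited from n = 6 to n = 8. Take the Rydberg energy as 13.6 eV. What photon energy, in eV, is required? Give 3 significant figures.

4.13 eV

The Bohr energies scale as Z², so for Z = 5: E_n = −340.0/n² eV.
E_8 = −340.0/64 = −5.313 eV and E_6 = −340.0/36 = −9.444 eV.
The photon energy is |E_8 − E_6| = 4.13 eV.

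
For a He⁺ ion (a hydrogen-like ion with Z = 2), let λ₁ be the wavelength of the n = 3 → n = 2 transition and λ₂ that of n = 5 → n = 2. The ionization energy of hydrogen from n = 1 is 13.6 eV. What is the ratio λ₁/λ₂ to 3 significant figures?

1.51

λ ∝ 1/ΔE ∝ 1/(1/n_f² − 1/n_i²), and the Z² and hc factors cancel in the ratio.
λ₁/λ₂ = (1/2² − 1/5²)/(1/2² − 1/3²) = 0.2100/0.1389 = 1.51.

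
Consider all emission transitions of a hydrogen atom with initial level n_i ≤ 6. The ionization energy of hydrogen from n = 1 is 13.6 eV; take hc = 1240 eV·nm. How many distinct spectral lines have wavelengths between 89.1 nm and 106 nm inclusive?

Enumerate all n_i → n_f pairs with 1 ≤ n_f < n_i ≤ 6 and compute λ = 1240 / [13.6·1·(1/n_f² − 1/n_i²)].
Lines falling in [89.1, 106] nm: 6→1 (93.78 nm), 5→1 (94.98 nm), 4→1 (97.25 nm), 3→1 (102.6 nm).

4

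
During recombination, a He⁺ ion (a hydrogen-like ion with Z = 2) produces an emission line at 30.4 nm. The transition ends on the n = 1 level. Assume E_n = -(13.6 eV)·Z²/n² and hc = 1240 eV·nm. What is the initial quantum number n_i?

The photon energy is ΔE = hc/λ = 1240 / 30.4 = 40.79 eV.
With Z = 2, ΔE = 54.40 × (1/n_f² − 1/n_i²), so 1/n_f² − 1/n_i² = 0.7498.
With n_f = 1: 1/n_i² = 1/1 − 0.7498 = 0.2502, so n_i ≈ 2.00.

n_i = 2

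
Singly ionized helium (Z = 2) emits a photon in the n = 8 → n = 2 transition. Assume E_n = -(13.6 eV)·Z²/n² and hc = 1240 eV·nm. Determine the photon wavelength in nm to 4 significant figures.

97.25 nm

For Z = 2 the level energies scale as Z², so the effective Rydberg energy is 13.6 × 4 = 54.40 eV.
ΔE = 54.40 × (1/2² − 1/8²) = 54.40 × 0.2344 = 12.75 eV.
λ = hc/ΔE = 1240 / 12.75 = 97.25 nm.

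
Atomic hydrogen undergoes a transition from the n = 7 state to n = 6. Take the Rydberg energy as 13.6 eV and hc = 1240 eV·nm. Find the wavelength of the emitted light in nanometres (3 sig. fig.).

ΔE = 13.60 × (1/6² − 1/7²) = 13.60 × 0.007370 = 0.1002 eV.
λ = hc/ΔE = 1240 / 0.1002 = 12400 nm.

12400 nm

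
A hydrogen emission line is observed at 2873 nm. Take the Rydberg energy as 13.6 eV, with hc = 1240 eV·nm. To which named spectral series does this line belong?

ΔE = 1240/2873 = 0.4316 eV.
This matches 13.6 × (1/5² − 1/11²), so n_f = 5: the Pfund series.

Pfund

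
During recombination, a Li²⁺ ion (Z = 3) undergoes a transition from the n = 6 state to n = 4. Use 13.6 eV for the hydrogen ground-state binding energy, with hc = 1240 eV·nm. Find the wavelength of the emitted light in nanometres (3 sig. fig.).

For Z = 3 the level energies scale as Z², so the effective Rydberg energy is 13.6 × 9 = 122.4 eV.
ΔE = 122.4 × (1/4² − 1/6²) = 122.4 × 0.03472 = 4.250 eV.
λ = hc/ΔE = 1240 / 4.250 = 292 nm.

292 nm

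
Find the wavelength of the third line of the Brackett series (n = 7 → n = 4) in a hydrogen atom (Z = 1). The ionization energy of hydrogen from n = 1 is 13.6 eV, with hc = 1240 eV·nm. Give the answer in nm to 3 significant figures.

The Brackett series terminates on n_f = 4; the third line has n_i = 4+3 = 7.
ΔE = 13.60 × (1/4² − 1/7²) = 0.5724 eV.
λ = 1240 / 0.5724 = 2170 nm.

2170 nm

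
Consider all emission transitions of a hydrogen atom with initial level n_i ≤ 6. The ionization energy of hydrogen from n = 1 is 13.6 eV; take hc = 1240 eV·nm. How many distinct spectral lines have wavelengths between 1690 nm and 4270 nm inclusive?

3

Enumerate all n_i → n_f pairs with 1 ≤ n_f < n_i ≤ 6 and compute λ = 1240 / [13.6·1·(1/n_f² − 1/n_i²)].
Lines falling in [1690, 4270] nm: 4→3 (1876 nm), 6→4 (2626 nm), 5→4 (4052 nm).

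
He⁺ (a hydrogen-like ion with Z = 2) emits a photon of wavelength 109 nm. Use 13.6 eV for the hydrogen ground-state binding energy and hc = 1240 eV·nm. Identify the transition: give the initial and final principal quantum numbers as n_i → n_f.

The photon energy is ΔE = hc/λ = 1240 / 109 = 11.38 eV.
With Z = 2, ΔE = 54.40 × (1/n_f² − 1/n_i²), so 1/n_f² − 1/n_i² = 0.2091.
Trying n_f = 2 gives 1/n_i² = 0.04088, i.e. n_i ≈ 5; this pair matches.

n_i = 5, n_f = 2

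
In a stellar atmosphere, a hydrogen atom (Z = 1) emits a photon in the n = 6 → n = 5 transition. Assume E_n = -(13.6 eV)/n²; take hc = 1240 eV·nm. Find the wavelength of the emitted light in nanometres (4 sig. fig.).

7460 nm

ΔE = 13.60 × (1/5² − 1/6²) = 13.60 × 0.01222 = 0.1662 eV.
λ = hc/ΔE = 1240 / 0.1662 = 7460 nm.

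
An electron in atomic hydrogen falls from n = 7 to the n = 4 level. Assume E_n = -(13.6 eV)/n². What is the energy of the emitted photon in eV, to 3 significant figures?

E_7 = −13.60/49 = −0.2776 eV and E_4 = −13.60/16 = −0.8500 eV.
The photon energy is |E_7 − E_4| = 0.572 eV.

0.572 eV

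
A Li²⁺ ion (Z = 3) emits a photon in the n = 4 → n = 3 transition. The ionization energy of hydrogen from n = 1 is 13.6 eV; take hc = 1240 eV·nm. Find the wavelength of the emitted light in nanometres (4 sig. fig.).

For Z = 3 the level energies scale as Z², so the effective Rydberg energy is 13.6 × 9 = 122.4 eV.
ΔE = 122.4 × (1/3² − 1/4²) = 122.4 × 0.04861 = 5.950 eV.
λ = hc/ΔE = 1240 / 5.950 = 208.4 nm.

208.4 nm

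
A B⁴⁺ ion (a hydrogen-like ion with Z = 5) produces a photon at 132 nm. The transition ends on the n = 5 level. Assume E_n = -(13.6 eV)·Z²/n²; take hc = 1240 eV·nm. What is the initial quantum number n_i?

The photon energy is ΔE = hc/λ = 1240 / 132 = 9.394 eV.
With Z = 5, ΔE = 340.0 × (1/n_f² − 1/n_i²), so 1/n_f² − 1/n_i² = 0.02763.
With n_f = 5: 1/n_i² = 1/25 − 0.02763 = 0.01237, so n_i ≈ 8.99.

n_i = 9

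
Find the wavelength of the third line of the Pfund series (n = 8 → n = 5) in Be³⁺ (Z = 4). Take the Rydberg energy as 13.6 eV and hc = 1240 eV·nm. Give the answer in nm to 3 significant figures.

The Pfund series terminates on n_f = 5; the third line has n_i = 5+3 = 8.
ΔE = 217.6 × (1/5² − 1/8²) = 5.304 eV.
λ = 1240 / 5.304 = 234 nm.

234 nm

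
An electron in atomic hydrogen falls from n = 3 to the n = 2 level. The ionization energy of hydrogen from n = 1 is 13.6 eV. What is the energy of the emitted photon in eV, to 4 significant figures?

E_3 = −13.60/9 = −1.511 eV and E_2 = −13.60/4 = −3.400 eV.
The photon energy is |E_3 − E_2| = 1.889 eV.

1.889 eV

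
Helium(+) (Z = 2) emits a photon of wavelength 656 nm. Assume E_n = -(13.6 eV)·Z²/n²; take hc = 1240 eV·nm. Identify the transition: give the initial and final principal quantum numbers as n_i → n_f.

n_i = 6, n_f = 4

The photon energy is ΔE = hc/λ = 1240 / 656 = 1.890 eV.
With Z = 2, ΔE = 54.40 × (1/n_f² − 1/n_i²), so 1/n_f² − 1/n_i² = 0.03475.
Trying n_f = 4 gives 1/n_i² = 0.02775, i.e. n_i ≈ 6; this pair matches.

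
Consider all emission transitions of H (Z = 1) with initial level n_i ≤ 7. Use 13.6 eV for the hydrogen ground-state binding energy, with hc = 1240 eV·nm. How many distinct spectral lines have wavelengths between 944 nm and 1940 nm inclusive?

4

Enumerate all n_i → n_f pairs with 1 ≤ n_f < n_i ≤ 7 and compute λ = 1240 / [13.6·1·(1/n_f² − 1/n_i²)].
Lines falling in [944, 1940] nm: 7→3 (1005 nm), 6→3 (1094 nm), 5→3 (1282 nm), 4→3 (1876 nm).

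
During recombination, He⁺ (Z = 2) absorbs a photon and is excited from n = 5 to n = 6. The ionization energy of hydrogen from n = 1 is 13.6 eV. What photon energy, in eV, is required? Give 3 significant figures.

The Bohr energies scale as Z², so for Z = 2: E_n = −54.40/n² eV.
E_6 = −54.40/36 = −1.511 eV and E_5 = −54.40/25 = −2.176 eV.
The photon energy is |E_6 − E_5| = 0.665 eV.

0.665 eV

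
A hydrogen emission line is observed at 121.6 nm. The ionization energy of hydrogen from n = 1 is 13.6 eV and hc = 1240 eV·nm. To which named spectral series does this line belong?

Lyman

ΔE = 1240/121.6 = 10.20 eV.
This matches 13.6 × (1/1² − 1/2²), so n_f = 1: the Lyman series.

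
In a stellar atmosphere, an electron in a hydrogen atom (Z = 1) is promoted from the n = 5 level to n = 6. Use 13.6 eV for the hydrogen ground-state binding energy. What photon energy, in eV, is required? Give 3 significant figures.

E_6 = −13.60/36 = −0.3778 eV and E_5 = −13.60/25 = −0.5440 eV.
The photon energy is |E_6 − E_5| = 0.166 eV.

0.166 eV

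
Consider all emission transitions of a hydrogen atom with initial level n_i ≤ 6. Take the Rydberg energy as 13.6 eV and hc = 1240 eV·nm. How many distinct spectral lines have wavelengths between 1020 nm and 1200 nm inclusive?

1

Enumerate all n_i → n_f pairs with 1 ≤ n_f < n_i ≤ 6 and compute λ = 1240 / [13.6·1·(1/n_f² − 1/n_i²)].
Lines falling in [1020, 1200] nm: 6→3 (1094 nm).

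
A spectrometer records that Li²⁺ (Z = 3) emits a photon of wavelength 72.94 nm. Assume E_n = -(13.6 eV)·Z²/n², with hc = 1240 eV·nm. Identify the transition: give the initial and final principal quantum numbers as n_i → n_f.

n_i = 3, n_f = 2

The photon energy is ΔE = hc/λ = 1240 / 72.94 = 17.00 eV.
With Z = 3, ΔE = 122.4 × (1/n_f² − 1/n_i²), so 1/n_f² − 1/n_i² = 0.1389.
Trying n_f = 2 gives 1/n_i² = 0.1111, i.e. n_i ≈ 3; this pair matches.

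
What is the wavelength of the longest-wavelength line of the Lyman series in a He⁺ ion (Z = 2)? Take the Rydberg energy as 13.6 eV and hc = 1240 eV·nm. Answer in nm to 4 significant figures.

The Lyman series terminates on n_f = 1; the first line has n_i = 1+1 = 2.
ΔE = 54.40 × (1/1² − 1/2²) = 40.80 eV.
λ = 1240 / 40.80 = 30.39 nm.

30.39 nm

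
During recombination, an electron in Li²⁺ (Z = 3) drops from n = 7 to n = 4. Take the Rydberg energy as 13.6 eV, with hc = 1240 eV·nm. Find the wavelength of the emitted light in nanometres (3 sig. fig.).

241 nm

For Z = 3 the level energies scale as Z², so the effective Rydberg energy is 13.6 × 9 = 122.4 eV.
ΔE = 122.4 × (1/4² − 1/7²) = 122.4 × 0.04209 = 5.152 eV.
λ = hc/ΔE = 1240 / 5.152 = 241 nm.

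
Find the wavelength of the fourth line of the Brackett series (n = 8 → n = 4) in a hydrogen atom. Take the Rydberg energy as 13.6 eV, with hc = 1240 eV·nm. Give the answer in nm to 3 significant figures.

1950 nm

The Brackett series terminates on n_f = 4; the fourth line has n_i = 4+4 = 8.
ΔE = 13.60 × (1/4² − 1/8²) = 0.6375 eV.
λ = 1240 / 0.6375 = 1950 nm.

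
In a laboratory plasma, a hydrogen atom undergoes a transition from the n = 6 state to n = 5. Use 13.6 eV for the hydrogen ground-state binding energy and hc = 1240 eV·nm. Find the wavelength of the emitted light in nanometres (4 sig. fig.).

7460 nm

ΔE = 13.60 × (1/5² − 1/6²) = 13.60 × 0.01222 = 0.1662 eV.
λ = hc/ΔE = 1240 / 0.1662 = 7460 nm.
This line belongs to the Pfund series.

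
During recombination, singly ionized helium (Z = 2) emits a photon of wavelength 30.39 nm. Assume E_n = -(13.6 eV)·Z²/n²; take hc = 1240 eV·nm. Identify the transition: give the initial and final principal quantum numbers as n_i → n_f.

The photon energy is ΔE = hc/λ = 1240 / 30.39 = 40.80 eV.
With Z = 2, ΔE = 54.40 × (1/n_f² − 1/n_i²), so 1/n_f² − 1/n_i² = 0.7501.
Trying n_f = 1 gives 1/n_i² = 0.2499, i.e. n_i ≈ 2; this pair matches.

n_i = 2, n_f = 1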